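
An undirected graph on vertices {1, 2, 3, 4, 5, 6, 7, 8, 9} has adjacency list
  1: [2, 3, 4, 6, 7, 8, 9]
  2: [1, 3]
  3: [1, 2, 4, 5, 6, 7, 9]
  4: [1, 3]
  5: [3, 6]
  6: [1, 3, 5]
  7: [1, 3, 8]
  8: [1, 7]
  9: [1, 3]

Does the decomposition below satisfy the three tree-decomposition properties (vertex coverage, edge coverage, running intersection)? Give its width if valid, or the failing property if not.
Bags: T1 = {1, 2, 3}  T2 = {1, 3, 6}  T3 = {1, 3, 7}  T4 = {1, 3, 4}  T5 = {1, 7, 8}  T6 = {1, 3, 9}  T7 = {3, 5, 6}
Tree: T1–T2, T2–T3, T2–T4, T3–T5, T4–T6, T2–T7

Yes; width 2.

Every vertex of G appears in some bag (union = {1, 2, 3, 4, 5, 6, 7, 8, 9}); every edge is covered by a bag; and for each vertex v the set of bags containing v is connected in the bag tree. The decomposition is therefore valid. The largest bag has 3 vertices, so the width is 2.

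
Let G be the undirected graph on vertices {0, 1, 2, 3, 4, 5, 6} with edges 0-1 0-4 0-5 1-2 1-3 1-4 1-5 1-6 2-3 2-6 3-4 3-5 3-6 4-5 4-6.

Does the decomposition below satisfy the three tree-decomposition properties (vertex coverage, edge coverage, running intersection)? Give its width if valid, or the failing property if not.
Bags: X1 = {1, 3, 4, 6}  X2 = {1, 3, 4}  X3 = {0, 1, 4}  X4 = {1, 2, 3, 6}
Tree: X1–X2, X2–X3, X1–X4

No — vertex 5 appears in no bag.

A tree decomposition must satisfy three properties: every vertex lies in some bag; for every edge, both endpoints lie together in some bag; and for every vertex, the bags containing it form a connected subtree. Here vertex 5 appears in no bag, so the decomposition is invalid.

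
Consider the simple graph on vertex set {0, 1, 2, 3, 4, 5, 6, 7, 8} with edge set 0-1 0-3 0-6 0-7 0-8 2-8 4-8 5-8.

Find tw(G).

1

A width-1 tree decomposition is:
Bags: B1 = {0, 8}  B2 = {2, 8}  B3 = {0, 1}  B4 = {4, 8}  B5 = {0, 3}  B6 = {0, 6}  B7 = {5, 8}  B8 = {0, 7}
Tree: B1–B2, B1–B3, B1–B4, B1–B5, B5–B6, B1–B7, B5–B8
Every bag has size at most 2, so the width is 2 − 1 = 1 and tw(G) ≤ 1. G has an edge, so its treewidth is at least 1. Combining the bounds, tw(G) = 1.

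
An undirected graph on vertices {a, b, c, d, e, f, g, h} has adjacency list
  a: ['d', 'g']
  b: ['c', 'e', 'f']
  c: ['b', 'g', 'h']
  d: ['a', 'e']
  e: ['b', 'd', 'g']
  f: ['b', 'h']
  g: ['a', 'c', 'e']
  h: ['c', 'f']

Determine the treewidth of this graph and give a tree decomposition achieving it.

Treewidth 2.
Bags: B1 = {a, d, e}  B2 = {a, e, g}  B3 = {b, e, g}  B4 = {b, c, g}  B5 = {b, c, f}  B6 = {c, f, h}
Tree: B1–B2, B2–B3, B3–B4, B4–B5, B5–B6

The largest bag has 3 vertices, giving width 2; this decomposition certifies tw(G) ≤ 2. The edges d–a–g–e–d form a cycle, so G is not a tree and its treewidth is at least 2. Combining the bounds, tw(G) = 2.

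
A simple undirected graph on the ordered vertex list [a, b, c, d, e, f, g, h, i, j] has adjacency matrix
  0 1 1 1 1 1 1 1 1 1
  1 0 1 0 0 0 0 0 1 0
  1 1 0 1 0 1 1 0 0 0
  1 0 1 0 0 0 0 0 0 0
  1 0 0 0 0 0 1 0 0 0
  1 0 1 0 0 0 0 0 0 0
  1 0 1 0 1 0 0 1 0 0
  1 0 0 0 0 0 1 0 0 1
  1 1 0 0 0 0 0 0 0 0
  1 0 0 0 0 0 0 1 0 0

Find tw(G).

A width-2 tree decomposition is:
Bags: B1 = {a, b, c}  B2 = {a, c, g}  B3 = {a, c, d}  B4 = {a, c, f}  B5 = {a, e, g}  B6 = {a, b, i}  B7 = {a, g, h}  B8 = {a, h, j}
Tree: B1–B2, B2–B3, B2–B4, B2–B5, B1–B6, B2–B7, B7–B8
Every bag has size at most 3, so the width is 3 − 1 = 2 and tw(G) ≤ 2. For the lower bound, the 3 vertices {a, g, h} are pairwise adjacent, and any tree decomposition puts a clique entirely inside one bag — forcing width ≥ 2. The upper and lower bounds meet at 2, so that is the treewidth.

2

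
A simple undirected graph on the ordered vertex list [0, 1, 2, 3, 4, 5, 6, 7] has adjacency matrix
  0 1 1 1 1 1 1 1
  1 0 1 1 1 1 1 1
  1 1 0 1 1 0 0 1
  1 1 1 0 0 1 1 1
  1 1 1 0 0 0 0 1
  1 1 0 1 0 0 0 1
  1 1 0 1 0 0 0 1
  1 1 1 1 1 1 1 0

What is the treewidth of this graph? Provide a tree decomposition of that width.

Treewidth 4.
Bags: B1 = {0, 1, 3, 6, 7}  B2 = {0, 1, 2, 3, 7}  B3 = {0, 1, 2, 4, 7}  B4 = {0, 1, 3, 5, 7}
Tree: B1–B2, B2–B3, B2–B4

Every bag has size at most 5, so the width is 5 − 1 = 4 and tw(G) ≤ 4. For the lower bound, the 5 vertices {0, 1, 2, 3, 7} are pairwise adjacent, and any tree decomposition puts a clique entirely inside one bag — forcing width ≥ 4. Combining the bounds, tw(G) = 4.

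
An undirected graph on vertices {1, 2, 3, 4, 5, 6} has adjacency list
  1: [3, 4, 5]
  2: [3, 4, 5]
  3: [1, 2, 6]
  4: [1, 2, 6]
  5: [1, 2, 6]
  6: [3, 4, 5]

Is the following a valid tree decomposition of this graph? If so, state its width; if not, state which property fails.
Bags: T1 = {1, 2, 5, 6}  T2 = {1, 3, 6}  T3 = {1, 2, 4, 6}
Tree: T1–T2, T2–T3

A tree decomposition must satisfy three properties: every vertex lies in some bag; for every edge, both endpoints lie together in some bag; and for every vertex, the bags containing it form a connected subtree. Here edge (2,3) lies in no bag, so the decomposition is invalid.

No — edge (2,3) lies in no bag.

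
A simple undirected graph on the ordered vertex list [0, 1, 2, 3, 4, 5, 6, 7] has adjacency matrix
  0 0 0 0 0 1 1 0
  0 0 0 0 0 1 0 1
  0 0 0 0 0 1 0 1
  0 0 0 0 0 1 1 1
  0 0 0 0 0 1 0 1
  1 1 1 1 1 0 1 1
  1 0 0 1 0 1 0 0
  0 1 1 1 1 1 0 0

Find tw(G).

A width-2 tree decomposition is:
Bags: B1 = {4, 5, 7}  B2 = {2, 5, 7}  B3 = {3, 5, 7}  B4 = {3, 5, 6}  B5 = {1, 5, 7}  B6 = {0, 5, 6}
Tree: B1–B2, B1–B3, B3–B4, B2–B5, B4–B6
Each bag holds 3 vertices, so the decomposition has width 2, which upper-bounds the treewidth. For the lower bound, the 3 vertices {0, 5, 6} are pairwise adjacent, and any tree decomposition puts a clique entirely inside one bag — forcing width ≥ 2. Combining the bounds, tw(G) = 2.

2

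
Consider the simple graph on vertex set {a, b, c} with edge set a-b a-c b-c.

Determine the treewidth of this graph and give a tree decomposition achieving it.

A single bag containing all 3 vertices is trivially a valid decomposition of width 2. Conversely, {a, b, c} is a clique of size 3, and the vertices of any clique must share a bag in every tree decomposition; so some bag has ≥ 3 vertices and tw(G) ≥ 2. The upper and lower bounds meet at 2, so that is the treewidth.

Treewidth 2.
One such decomposition:
Bags: B1 = {a, b, c}
Tree: (single bag)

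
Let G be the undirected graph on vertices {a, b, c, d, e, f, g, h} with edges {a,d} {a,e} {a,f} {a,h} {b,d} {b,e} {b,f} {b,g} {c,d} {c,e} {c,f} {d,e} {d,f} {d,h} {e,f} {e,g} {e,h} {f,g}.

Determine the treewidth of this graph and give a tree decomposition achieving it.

Treewidth 3.
One such decomposition:
Bags: B1 = {b, d, e, f}  B2 = {a, d, e, f}  B3 = {c, d, e, f}  B4 = {b, e, f, g}  B5 = {a, d, e, h}
Tree: B1–B2, B2–B3, B1–B4, B2–B5

Every bag has size at most 4, so the width is 4 − 1 = 3 and tw(G) ≤ 3. On the other hand G contains the 4-clique {a, d, e, h}. A clique must lie in a single bag of any decomposition, so no decomposition can have width below 3. Therefore the treewidth is 3.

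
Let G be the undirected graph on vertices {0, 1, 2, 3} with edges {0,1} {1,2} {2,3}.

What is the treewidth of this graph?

1

A width-1 tree decomposition is:
Bags: B1 = {2, 3}  B2 = {1, 2}  B3 = {0, 1}
Tree: B1–B2, B2–B3
Each bag holds 2 vertices, so the decomposition has width 1, which upper-bounds the treewidth. Since G has at least one edge (e.g. 2–3), it is not an edgeless graph, so tw(G) ≥ 1. Combining the bounds, tw(G) = 1.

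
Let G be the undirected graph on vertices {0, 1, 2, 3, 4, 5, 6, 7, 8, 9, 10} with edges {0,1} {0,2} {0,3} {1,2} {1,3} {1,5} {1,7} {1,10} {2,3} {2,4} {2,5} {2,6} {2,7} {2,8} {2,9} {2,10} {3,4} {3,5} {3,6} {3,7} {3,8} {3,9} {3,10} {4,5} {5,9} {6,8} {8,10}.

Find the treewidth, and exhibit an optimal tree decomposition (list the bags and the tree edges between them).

Every bag has size at most 4, so the width is 4 − 1 = 3 and tw(G) ≤ 3. For the lower bound, the 4 vertices {0, 1, 2, 3} are pairwise adjacent, and any tree decomposition puts a clique entirely inside one bag — forcing width ≥ 3. Hence tw(G) = 3 exactly.

Treewidth 3.
One such decomposition:
Bags: B1 = {1, 2, 3, 5}  B2 = {2, 3, 4, 5}  B3 = {2, 3, 5, 9}  B4 = {0, 1, 2, 3}  B5 = {1, 2, 3, 10}  B6 = {1, 2, 3, 7}  B7 = {2, 3, 8, 10}  B8 = {2, 3, 6, 8}
Tree: B1–B2, B1–B3, B1–B4, B1–B5, B1–B6, B5–B7, B7–B8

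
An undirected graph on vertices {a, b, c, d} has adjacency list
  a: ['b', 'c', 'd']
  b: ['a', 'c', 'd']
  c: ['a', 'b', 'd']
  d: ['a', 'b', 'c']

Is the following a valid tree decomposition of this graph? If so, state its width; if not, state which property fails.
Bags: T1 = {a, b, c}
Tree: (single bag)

A tree decomposition must satisfy three properties: every vertex lies in some bag; for every edge, both endpoints lie together in some bag; and for every vertex, the bags containing it form a connected subtree. Here vertex d appears in no bag, so the decomposition is invalid.

No — vertex d appears in no bag.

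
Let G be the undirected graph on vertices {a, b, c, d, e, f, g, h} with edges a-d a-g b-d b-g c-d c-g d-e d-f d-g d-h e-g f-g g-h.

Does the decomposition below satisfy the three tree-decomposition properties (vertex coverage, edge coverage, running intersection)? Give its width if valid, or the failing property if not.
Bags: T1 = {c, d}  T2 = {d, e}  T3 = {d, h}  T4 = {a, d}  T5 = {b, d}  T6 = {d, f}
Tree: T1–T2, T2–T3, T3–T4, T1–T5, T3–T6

No — vertex g appears in no bag.

A tree decomposition must satisfy three properties: every vertex lies in some bag; for every edge, both endpoints lie together in some bag; and for every vertex, the bags containing it form a connected subtree. Here vertex g appears in no bag, so the decomposition is invalid.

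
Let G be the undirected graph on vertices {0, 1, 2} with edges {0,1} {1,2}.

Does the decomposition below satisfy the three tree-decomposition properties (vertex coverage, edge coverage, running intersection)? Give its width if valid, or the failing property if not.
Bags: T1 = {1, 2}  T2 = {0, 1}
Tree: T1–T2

Yes; width 1.

Vertex coverage: the bags together contain {0, 1, 2}, the full vertex set. Edge coverage: each edge of G has both endpoints in at least one bag. Running intersection: for every vertex, the bags containing it form a connected subtree. All three properties hold, so this is a valid tree decomposition of width max|bag| − 1 = 1, and hence tw(G) ≤ 1.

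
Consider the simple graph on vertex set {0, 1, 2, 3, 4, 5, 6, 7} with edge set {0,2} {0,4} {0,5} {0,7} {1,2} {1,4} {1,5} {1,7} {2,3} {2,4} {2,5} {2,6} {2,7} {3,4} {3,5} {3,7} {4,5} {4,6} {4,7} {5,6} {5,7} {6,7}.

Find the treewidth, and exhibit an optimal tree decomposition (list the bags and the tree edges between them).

Treewidth 4.
One optimal decomposition is:
Bags: B1 = {1, 2, 4, 5, 7}  B2 = {2, 3, 4, 5, 7}  B3 = {0, 2, 4, 5, 7}  B4 = {2, 4, 5, 6, 7}
Tree: B1–B2, B2–B3, B3–B4

The largest bag has 5 vertices, giving width 4; this decomposition certifies tw(G) ≤ 4. For the lower bound, the 5 vertices {0, 2, 4, 5, 7} are pairwise adjacent, and any tree decomposition puts a clique entirely inside one bag — forcing width ≥ 4. Therefore the treewidth is 4.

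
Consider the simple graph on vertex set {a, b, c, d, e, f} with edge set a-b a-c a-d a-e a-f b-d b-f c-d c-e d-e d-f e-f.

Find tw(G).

A width-3 tree decomposition is:
Bags: B1 = {a, d, e, f}  B2 = {a, c, d, e}  B3 = {a, b, d, f}
Tree: B1–B2, B1–B3
Each bag holds 4 vertices, so the decomposition has width 3, which upper-bounds the treewidth. On the other hand G contains the 4-clique {a, c, d, e}. A clique must lie in a single bag of any decomposition, so no decomposition can have width below 3. The upper and lower bounds meet at 3, so that is the treewidth.

3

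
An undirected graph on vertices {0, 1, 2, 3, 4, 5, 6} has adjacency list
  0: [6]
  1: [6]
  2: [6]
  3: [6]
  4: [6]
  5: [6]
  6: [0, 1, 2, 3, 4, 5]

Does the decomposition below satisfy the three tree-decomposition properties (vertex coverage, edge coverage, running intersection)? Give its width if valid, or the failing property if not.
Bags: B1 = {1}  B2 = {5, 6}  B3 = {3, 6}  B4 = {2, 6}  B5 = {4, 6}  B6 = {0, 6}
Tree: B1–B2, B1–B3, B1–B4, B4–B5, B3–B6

No — edge (6,1) lies in no bag.

A tree decomposition must satisfy three properties: every vertex lies in some bag; for every edge, both endpoints lie together in some bag; and for every vertex, the bags containing it form a connected subtree. Here edge (6,1) lies in no bag, so the decomposition is invalid.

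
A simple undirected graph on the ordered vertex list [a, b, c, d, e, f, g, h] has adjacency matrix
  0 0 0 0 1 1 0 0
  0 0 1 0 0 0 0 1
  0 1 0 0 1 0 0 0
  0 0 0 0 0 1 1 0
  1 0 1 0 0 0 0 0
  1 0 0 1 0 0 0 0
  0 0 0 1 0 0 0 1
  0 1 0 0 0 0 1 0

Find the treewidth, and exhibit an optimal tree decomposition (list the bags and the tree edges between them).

Treewidth 2.
One optimal decomposition is:
Bags: B1 = {b, g, h}  B2 = {b, c, g}  B3 = {c, e, g}  B4 = {a, e, g}  B5 = {a, f, g}  B6 = {d, f, g}
Tree: B1–B2, B2–B3, B3–B4, B4–B5, B5–B6

The largest bag has 3 vertices, giving width 2; this decomposition certifies tw(G) ≤ 2. For the lower bound, G contains the cycle g–h–b–c–e–a–f–d–g, so G is not a forest; only forests have treewidth ≤ 1, hence tw(G) ≥ 2. Combining the bounds, tw(G) = 2.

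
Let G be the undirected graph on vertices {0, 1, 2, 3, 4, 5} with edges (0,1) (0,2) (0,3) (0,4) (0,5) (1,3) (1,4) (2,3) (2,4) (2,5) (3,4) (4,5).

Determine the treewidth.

3

A width-3 tree decomposition is:
Bags: B1 = {0, 2, 3, 4}  B2 = {0, 1, 3, 4}  B3 = {0, 2, 4, 5}
Tree: B1–B2, B1–B3
Every bag has size at most 4, so the width is 4 − 1 = 3 and tw(G) ≤ 3. On the other hand G contains the 4-clique {0, 1, 3, 4}. A clique must lie in a single bag of any decomposition, so no decomposition can have width below 3. Combining the bounds, tw(G) = 3.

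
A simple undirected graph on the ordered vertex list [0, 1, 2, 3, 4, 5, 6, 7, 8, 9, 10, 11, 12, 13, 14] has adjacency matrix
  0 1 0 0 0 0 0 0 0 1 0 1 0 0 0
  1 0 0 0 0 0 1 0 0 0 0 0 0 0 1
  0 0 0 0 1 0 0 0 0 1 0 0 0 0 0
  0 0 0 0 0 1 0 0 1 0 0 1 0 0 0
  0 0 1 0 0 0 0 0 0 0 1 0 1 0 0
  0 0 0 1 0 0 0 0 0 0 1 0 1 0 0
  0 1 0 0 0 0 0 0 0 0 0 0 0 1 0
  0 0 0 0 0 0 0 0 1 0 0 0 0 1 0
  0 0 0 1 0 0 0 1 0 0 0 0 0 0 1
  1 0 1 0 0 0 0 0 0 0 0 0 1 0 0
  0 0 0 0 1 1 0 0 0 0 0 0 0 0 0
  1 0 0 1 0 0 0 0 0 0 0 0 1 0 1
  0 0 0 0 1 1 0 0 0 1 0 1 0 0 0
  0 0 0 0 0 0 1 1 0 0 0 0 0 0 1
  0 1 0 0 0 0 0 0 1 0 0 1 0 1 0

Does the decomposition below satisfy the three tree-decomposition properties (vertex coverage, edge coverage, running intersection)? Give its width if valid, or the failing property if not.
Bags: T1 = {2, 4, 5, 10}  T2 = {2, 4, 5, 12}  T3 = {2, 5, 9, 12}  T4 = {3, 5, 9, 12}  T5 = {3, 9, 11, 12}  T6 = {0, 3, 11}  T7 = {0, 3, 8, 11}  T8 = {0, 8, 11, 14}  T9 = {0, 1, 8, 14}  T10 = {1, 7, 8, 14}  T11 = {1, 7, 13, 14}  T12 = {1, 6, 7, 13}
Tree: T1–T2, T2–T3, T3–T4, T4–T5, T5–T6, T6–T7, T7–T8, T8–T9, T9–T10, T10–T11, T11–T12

A tree decomposition must satisfy three properties: every vertex lies in some bag; for every edge, both endpoints lie together in some bag; and for every vertex, the bags containing it form a connected subtree. Here edge (9,0) lies in no bag, so the decomposition is invalid.

No — edge (9,0) lies in no bag.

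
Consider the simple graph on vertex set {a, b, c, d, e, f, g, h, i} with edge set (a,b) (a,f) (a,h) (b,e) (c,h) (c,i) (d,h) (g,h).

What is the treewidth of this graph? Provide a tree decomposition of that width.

The largest bag has 2 vertices, giving width 1; this decomposition certifies tw(G) ≤ 1. Since G has at least one edge (e.g. a–h), it is not an edgeless graph, so tw(G) ≥ 1. The upper and lower bounds meet at 1, so that is the treewidth.

Treewidth 1.
One such decomposition:
Bags: B1 = {a, h}  B2 = {c, h}  B3 = {c, i}  B4 = {a, b}  B5 = {b, e}  B6 = {a, f}  B7 = {g, h}  B8 = {d, h}
Tree: B1–B2, B2–B3, B1–B4, B4–B5, B1–B6, B1–B7, B1–B8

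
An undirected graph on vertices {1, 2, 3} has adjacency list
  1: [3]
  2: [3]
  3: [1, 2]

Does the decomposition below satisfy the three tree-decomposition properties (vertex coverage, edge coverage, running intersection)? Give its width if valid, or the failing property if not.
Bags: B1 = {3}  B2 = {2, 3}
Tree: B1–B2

No — vertex 1 appears in no bag.

A tree decomposition must satisfy three properties: every vertex lies in some bag; for every edge, both endpoints lie together in some bag; and for every vertex, the bags containing it form a connected subtree. Here vertex 1 appears in no bag, so the decomposition is invalid.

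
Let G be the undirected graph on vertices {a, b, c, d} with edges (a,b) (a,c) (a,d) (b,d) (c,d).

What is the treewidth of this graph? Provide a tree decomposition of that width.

Every bag has size at most 3, so the width is 3 − 1 = 2 and tw(G) ≤ 2. Conversely, {a, c, d} is a clique of size 3, and the vertices of any clique must share a bag in every tree decomposition; so some bag has ≥ 3 vertices and tw(G) ≥ 2. Combining the bounds, tw(G) = 2.

Treewidth 2.
One optimal decomposition is:
Bags: B1 = {a, c, d}  B2 = {a, b, d}
Tree: B1–B2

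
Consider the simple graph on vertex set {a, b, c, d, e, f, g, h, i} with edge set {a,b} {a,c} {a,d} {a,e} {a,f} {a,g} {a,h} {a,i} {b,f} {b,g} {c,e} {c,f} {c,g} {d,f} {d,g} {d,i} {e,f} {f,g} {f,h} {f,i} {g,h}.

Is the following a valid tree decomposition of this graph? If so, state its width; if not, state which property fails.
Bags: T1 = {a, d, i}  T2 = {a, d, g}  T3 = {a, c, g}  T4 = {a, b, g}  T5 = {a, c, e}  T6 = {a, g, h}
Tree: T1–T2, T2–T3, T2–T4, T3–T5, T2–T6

A tree decomposition must satisfy three properties: every vertex lies in some bag; for every edge, both endpoints lie together in some bag; and for every vertex, the bags containing it form a connected subtree. Here vertex f appears in no bag, so the decomposition is invalid.

No — vertex f appears in no bag.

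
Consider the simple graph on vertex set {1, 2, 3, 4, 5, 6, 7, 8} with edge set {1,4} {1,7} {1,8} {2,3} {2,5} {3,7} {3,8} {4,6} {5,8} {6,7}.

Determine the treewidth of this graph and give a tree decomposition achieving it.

Each bag holds 3 vertices, so the decomposition has width 2, which upper-bounds the treewidth. Since 5–2–3–8–5 is a cycle in G, G is not acyclic. Forests are exactly the graphs of treewidth ≤ 1, so tw(G) ≥ 2. Therefore the treewidth is 2.

Treewidth 2.
Bags: B1 = {2, 5, 8}  B2 = {2, 3, 8}  B3 = {1, 3, 8}  B4 = {1, 3, 7}  B5 = {1, 4, 7}  B6 = {4, 6, 7}
Tree: B1–B2, B2–B3, B3–B4, B4–B5, B5–B6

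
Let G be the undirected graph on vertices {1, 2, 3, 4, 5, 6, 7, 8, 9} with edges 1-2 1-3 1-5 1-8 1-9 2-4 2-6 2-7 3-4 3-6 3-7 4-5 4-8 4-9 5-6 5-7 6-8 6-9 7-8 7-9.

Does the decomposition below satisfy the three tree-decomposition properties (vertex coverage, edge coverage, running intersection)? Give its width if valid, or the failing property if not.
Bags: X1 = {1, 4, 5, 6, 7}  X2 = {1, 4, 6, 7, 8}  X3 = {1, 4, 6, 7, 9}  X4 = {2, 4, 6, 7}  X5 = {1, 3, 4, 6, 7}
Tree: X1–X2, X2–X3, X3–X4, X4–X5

A tree decomposition must satisfy three properties: every vertex lies in some bag; for every edge, both endpoints lie together in some bag; and for every vertex, the bags containing it form a connected subtree. Here edge (1,2) lies in no bag, so the decomposition is invalid.

No — edge (1,2) lies in no bag.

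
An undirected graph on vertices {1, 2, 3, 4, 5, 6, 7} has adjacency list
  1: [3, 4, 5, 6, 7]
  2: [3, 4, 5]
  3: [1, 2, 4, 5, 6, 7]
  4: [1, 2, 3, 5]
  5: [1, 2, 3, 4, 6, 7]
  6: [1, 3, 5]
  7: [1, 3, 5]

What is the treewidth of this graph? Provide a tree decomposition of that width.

Treewidth 3.
Bags: B1 = {2, 3, 4, 5}  B2 = {1, 3, 4, 5}  B3 = {1, 3, 5, 7}  B4 = {1, 3, 5, 6}
Tree: B1–B2, B2–B3, B3–B4

The largest bag has 4 vertices, giving width 3; this decomposition certifies tw(G) ≤ 3. On the other hand G contains the 4-clique {1, 3, 4, 5}. A clique must lie in a single bag of any decomposition, so no decomposition can have width below 3. Combining the bounds, tw(G) = 3.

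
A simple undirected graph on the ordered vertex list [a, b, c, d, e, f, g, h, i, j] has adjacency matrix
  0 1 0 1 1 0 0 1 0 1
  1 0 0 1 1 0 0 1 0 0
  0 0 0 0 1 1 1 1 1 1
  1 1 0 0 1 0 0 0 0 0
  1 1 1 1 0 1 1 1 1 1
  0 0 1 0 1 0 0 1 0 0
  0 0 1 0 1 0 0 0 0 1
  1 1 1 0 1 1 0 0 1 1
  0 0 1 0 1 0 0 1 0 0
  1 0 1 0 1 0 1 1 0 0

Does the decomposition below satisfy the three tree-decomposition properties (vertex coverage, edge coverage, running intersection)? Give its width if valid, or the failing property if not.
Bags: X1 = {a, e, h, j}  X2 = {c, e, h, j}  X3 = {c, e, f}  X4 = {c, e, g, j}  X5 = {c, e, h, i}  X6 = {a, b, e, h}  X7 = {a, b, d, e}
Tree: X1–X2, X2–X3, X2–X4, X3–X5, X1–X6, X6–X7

A tree decomposition must satisfy three properties: every vertex lies in some bag; for every edge, both endpoints lie together in some bag; and for every vertex, the bags containing it form a connected subtree. Here edge (h,f) lies in no bag, so the decomposition is invalid.

No — edge (h,f) lies in no bag.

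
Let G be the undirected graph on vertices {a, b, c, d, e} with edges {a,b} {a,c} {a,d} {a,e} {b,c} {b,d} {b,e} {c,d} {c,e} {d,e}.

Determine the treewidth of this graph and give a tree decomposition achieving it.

Treewidth 4.
Bags: B1 = {a, b, c, d, e}
Tree: (single bag)

With just one bag of size 5, the width is 5 − 1 = 4, so tw(G) ≤ 4. Conversely, {a, b, c, d, e} is a clique of size 5, and the vertices of any clique must share a bag in every tree decomposition; so some bag has ≥ 5 vertices and tw(G) ≥ 4. Hence tw(G) = 4 exactly.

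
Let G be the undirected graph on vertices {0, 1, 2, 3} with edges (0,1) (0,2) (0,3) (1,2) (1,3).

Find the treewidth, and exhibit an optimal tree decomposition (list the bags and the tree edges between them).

The largest bag has 3 vertices, giving width 2; this decomposition certifies tw(G) ≤ 2. Conversely, {0, 1, 2} is a clique of size 3, and the vertices of any clique must share a bag in every tree decomposition; so some bag has ≥ 3 vertices and tw(G) ≥ 2. The upper and lower bounds meet at 2, so that is the treewidth.

Treewidth 2.
One such decomposition:
Bags: B1 = {0, 1, 3}  B2 = {0, 1, 2}
Tree: B1–B2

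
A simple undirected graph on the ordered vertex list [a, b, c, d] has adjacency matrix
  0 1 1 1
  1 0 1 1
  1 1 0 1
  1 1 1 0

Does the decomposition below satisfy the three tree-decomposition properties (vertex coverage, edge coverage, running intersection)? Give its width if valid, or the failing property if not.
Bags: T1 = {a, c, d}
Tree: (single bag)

No — vertex b appears in no bag.

A tree decomposition must satisfy three properties: every vertex lies in some bag; for every edge, both endpoints lie together in some bag; and for every vertex, the bags containing it form a connected subtree. Here vertex b appears in no bag, so the decomposition is invalid.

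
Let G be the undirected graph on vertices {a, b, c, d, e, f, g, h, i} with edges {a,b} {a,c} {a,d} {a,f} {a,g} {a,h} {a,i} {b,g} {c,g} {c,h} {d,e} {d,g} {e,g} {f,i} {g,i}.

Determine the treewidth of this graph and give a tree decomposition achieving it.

Each bag holds 3 vertices, so the decomposition has width 2, which upper-bounds the treewidth. Conversely, {d, e, g} is a clique of size 3, and the vertices of any clique must share a bag in every tree decomposition; so some bag has ≥ 3 vertices and tw(G) ≥ 2. Combining the bounds, tw(G) = 2.

Treewidth 2.
Bags: B1 = {a, g, i}  B2 = {a, d, g}  B3 = {a, f, i}  B4 = {d, e, g}  B5 = {a, b, g}  B6 = {a, c, g}  B7 = {a, c, h}
Tree: B1–B2, B1–B3, B2–B4, B1–B5, B1–B6, B6–B7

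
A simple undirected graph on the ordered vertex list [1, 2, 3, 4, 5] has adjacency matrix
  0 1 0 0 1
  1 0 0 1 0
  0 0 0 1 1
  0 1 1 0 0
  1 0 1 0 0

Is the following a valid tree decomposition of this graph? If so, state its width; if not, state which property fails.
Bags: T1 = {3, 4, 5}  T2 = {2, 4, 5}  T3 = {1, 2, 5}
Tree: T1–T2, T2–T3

Yes; width 2.

Vertex coverage: the bags together contain {1, 2, 3, 4, 5}, the full vertex set. Edge coverage: each edge of G has both endpoints in at least one bag. Running intersection: for every vertex, the bags containing it form a connected subtree. All three properties hold, so this is a valid tree decomposition of width max|bag| − 1 = 2, and hence tw(G) ≤ 2.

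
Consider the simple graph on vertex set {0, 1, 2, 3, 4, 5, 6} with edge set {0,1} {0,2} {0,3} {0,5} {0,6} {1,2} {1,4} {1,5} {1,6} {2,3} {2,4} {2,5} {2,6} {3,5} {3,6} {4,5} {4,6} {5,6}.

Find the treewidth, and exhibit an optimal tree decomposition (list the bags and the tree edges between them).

Treewidth 4.
One optimal decomposition is:
Bags: B1 = {0, 2, 3, 5, 6}  B2 = {0, 1, 2, 5, 6}  B3 = {1, 2, 4, 5, 6}
Tree: B1–B2, B2–B3

Every bag has size at most 5, so the width is 5 − 1 = 4 and tw(G) ≤ 4. Conversely, {0, 1, 2, 5, 6} is a clique of size 5, and the vertices of any clique must share a bag in every tree decomposition; so some bag has ≥ 5 vertices and tw(G) ≥ 4. Hence tw(G) = 4 exactly.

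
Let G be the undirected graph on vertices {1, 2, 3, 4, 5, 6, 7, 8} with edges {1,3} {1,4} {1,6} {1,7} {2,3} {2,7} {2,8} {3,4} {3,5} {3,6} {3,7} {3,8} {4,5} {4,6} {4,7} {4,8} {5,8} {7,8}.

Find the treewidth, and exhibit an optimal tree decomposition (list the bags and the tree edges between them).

Each bag holds 4 vertices, so the decomposition has width 3, which upper-bounds the treewidth. For the lower bound, the 4 vertices {2, 3, 7, 8} are pairwise adjacent, and any tree decomposition puts a clique entirely inside one bag — forcing width ≥ 3. Combining the bounds, tw(G) = 3.

Treewidth 3.
One optimal decomposition is:
Bags: B1 = {1, 3, 4, 7}  B2 = {3, 4, 7, 8}  B3 = {3, 4, 5, 8}  B4 = {2, 3, 7, 8}  B5 = {1, 3, 4, 6}
Tree: B1–B2, B2–B3, B2–B4, B1–B5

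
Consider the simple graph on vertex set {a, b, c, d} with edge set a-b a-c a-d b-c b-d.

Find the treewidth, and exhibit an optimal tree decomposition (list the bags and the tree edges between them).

Each bag holds 3 vertices, so the decomposition has width 2, which upper-bounds the treewidth. Conversely, {a, b, d} is a clique of size 3, and the vertices of any clique must share a bag in every tree decomposition; so some bag has ≥ 3 vertices and tw(G) ≥ 2. Hence tw(G) = 2 exactly.

Treewidth 2.
One optimal decomposition is:
Bags: B1 = {a, b, c}  B2 = {a, b, d}
Tree: B1–B2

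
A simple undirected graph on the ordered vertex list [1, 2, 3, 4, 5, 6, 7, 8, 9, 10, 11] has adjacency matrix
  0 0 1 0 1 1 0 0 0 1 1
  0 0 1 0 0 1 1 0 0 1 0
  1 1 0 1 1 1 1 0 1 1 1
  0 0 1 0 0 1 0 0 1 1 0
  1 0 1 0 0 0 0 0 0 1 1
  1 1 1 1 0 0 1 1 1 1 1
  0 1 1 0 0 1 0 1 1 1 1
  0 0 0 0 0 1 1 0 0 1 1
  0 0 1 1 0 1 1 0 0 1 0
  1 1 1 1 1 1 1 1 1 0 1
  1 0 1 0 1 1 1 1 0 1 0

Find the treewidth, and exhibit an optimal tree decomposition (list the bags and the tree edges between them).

Each bag holds 5 vertices, so the decomposition has width 4, which upper-bounds the treewidth. Conversely, {6, 7, 8, 10, 11} is a clique of size 5, and the vertices of any clique must share a bag in every tree decomposition; so some bag has ≥ 5 vertices and tw(G) ≥ 4. The upper and lower bounds meet at 4, so that is the treewidth.

Treewidth 4.
Bags: B1 = {3, 6, 7, 10, 11}  B2 = {6, 7, 8, 10, 11}  B3 = {3, 6, 7, 9, 10}  B4 = {1, 3, 6, 10, 11}  B5 = {3, 4, 6, 9, 10}  B6 = {2, 3, 6, 7, 10}  B7 = {1, 3, 5, 10, 11}
Tree: B1–B2, B1–B3, B1–B4, B3–B5, B1–B6, B4–B7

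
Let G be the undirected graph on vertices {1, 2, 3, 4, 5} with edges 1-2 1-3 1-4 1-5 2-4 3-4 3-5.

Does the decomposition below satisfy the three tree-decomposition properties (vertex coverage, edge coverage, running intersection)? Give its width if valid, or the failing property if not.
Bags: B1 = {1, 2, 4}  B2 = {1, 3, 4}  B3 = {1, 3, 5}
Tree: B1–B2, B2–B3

Checking the three conditions: (i) the bags cover all of {1, 2, 3, 4, 5}; (ii) for each edge, some bag contains both endpoints; (iii) the bags containing any fixed vertex form a subtree. All hold, so the decomposition is valid with width 3 − 1 = 2.

Yes; width 2.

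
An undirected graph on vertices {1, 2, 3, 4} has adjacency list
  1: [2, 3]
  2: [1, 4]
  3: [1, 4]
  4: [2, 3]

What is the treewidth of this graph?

A width-2 tree decomposition is:
Bags: B1 = {2, 3, 4}  B2 = {1, 2, 3}
Tree: B1–B2
Each bag holds 3 vertices, so the decomposition has width 2, which upper-bounds the treewidth. Since 2–4–3–1–2 is a cycle in G, G is not acyclic. Forests are exactly the graphs of treewidth ≤ 1, so tw(G) ≥ 2. Hence tw(G) = 2 exactly.

2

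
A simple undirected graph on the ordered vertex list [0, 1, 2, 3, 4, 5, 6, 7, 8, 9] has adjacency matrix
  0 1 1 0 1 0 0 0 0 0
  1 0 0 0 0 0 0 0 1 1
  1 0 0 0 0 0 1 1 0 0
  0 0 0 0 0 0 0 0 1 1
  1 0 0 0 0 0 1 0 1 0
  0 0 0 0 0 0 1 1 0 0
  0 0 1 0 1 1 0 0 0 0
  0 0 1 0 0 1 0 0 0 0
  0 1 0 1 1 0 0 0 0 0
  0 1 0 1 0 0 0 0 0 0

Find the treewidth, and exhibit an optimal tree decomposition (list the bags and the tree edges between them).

Treewidth 2.
One optimal decomposition is:
Bags: B1 = {3, 8, 9}  B2 = {1, 8, 9}  B3 = {1, 4, 8}  B4 = {0, 1, 4}  B5 = {0, 4, 6}  B6 = {0, 2, 6}  B7 = {2, 5, 6}  B8 = {2, 5, 7}
Tree: B1–B2, B2–B3, B3–B4, B4–B5, B5–B6, B6–B7, B7–B8

Every bag has size at most 3, so the width is 3 − 1 = 2 and tw(G) ≤ 2. Since 3–9–1–8–3 is a cycle in G, G is not acyclic. Forests are exactly the graphs of treewidth ≤ 1, so tw(G) ≥ 2. The upper and lower bounds meet at 2, so that is the treewidth.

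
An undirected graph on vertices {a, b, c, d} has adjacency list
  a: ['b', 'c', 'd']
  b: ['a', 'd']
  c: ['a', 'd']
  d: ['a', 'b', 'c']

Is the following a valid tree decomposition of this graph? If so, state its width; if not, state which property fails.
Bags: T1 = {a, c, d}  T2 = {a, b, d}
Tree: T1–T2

Checking the three conditions: (i) the bags cover all of {a, b, c, d}; (ii) for each edge, some bag contains both endpoints; (iii) the bags containing any fixed vertex form a subtree. All hold, so the decomposition is valid with width 3 − 1 = 2.

Yes; width 2.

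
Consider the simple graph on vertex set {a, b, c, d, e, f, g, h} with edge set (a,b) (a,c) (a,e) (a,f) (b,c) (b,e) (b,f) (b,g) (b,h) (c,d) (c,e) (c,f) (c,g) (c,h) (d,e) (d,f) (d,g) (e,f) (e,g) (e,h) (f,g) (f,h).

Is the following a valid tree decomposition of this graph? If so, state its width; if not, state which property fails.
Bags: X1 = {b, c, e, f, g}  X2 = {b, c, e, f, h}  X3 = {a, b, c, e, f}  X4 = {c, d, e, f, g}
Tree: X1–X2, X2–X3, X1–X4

Yes; width 4.

Every vertex of G appears in some bag (union = {a, b, c, d, e, f, g, h}); every edge is covered by a bag; and for each vertex v the set of bags containing v is connected in the bag tree. The decomposition is therefore valid. The largest bag has 5 vertices, so the width is 4.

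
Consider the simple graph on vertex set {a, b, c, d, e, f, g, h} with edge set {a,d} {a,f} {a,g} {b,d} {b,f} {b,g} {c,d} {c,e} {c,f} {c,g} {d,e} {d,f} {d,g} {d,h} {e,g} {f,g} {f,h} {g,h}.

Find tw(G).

3

A width-3 tree decomposition is:
Bags: B1 = {c, d, f, g}  B2 = {d, f, g, h}  B3 = {c, d, e, g}  B4 = {b, d, f, g}  B5 = {a, d, f, g}
Tree: B1–B2, B1–B3, B1–B4, B1–B5
Each bag holds 4 vertices, so the decomposition has width 3, which upper-bounds the treewidth. Conversely, {c, d, e, g} is a clique of size 4, and the vertices of any clique must share a bag in every tree decomposition; so some bag has ≥ 4 vertices and tw(G) ≥ 3. Hence tw(G) = 3 exactly.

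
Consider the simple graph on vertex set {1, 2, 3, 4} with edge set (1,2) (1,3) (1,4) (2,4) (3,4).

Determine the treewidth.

2

A width-2 tree decomposition is:
Bags: B1 = {1, 3, 4}  B2 = {1, 2, 4}
Tree: B1–B2
The largest bag has 3 vertices, giving width 2; this decomposition certifies tw(G) ≤ 2. For the lower bound, the 3 vertices {1, 2, 4} are pairwise adjacent, and any tree decomposition puts a clique entirely inside one bag — forcing width ≥ 2. The upper and lower bounds meet at 2, so that is the treewidth.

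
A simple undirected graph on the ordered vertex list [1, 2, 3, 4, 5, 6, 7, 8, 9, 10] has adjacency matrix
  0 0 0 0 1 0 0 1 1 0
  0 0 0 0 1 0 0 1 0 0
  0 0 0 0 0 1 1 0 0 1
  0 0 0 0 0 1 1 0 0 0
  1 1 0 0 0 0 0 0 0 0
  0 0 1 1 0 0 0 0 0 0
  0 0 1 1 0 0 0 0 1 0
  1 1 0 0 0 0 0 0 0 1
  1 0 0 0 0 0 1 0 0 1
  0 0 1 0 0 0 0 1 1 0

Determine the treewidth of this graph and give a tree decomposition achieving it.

Treewidth 2.
One optimal decomposition is:
Bags: B1 = {4, 6, 7}  B2 = {3, 6, 7}  B3 = {3, 7, 9}  B4 = {3, 9, 10}  B5 = {1, 9, 10}  B6 = {1, 8, 10}  B7 = {1, 5, 8}  B8 = {2, 5, 8}
Tree: B1–B2, B2–B3, B3–B4, B4–B5, B5–B6, B6–B7, B7–B8

Each bag holds 3 vertices, so the decomposition has width 2, which upper-bounds the treewidth. For the lower bound, G contains the cycle 4–6–3–7–4, so G is not a forest; only forests have treewidth ≤ 1, hence tw(G) ≥ 2. Therefore the treewidth is 2.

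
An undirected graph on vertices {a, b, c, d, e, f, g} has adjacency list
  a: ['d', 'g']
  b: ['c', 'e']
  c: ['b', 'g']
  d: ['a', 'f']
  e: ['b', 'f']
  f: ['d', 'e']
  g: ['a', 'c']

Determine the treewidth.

A width-2 tree decomposition is:
Bags: B1 = {d, e, f}  B2 = {b, d, e}  B3 = {b, c, d}  B4 = {c, d, g}  B5 = {a, d, g}
Tree: B1–B2, B2–B3, B3–B4, B4–B5
The largest bag has 3 vertices, giving width 2; this decomposition certifies tw(G) ≤ 2. Since d–f–e–b–c–g–a–d is a cycle in G, G is not acyclic. Forests are exactly the graphs of treewidth ≤ 1, so tw(G) ≥ 2. The upper and lower bounds meet at 2, so that is the treewidth.

2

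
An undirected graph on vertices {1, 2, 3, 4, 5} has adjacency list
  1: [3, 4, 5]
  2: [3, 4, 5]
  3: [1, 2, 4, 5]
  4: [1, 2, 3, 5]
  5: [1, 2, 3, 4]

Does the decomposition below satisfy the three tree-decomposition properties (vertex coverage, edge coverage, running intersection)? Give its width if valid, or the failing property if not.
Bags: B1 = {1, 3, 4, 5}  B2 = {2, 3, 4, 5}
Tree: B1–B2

Vertex coverage: the bags together contain {1, 2, 3, 4, 5}, the full vertex set. Edge coverage: each edge of G has both endpoints in at least one bag. Running intersection: for every vertex, the bags containing it form a connected subtree. All three properties hold, so this is a valid tree decomposition of width max|bag| − 1 = 3, and hence tw(G) ≤ 3.

Yes; width 3.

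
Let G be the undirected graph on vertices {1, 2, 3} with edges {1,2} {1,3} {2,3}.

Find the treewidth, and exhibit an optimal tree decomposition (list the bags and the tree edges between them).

A single bag containing all 3 vertices is trivially a valid decomposition of width 2. Conversely, {1, 2, 3} is a clique of size 3, and the vertices of any clique must share a bag in every tree decomposition; so some bag has ≥ 3 vertices and tw(G) ≥ 2. Hence tw(G) = 2 exactly.

Treewidth 2.
Bags: B1 = {1, 2, 3}
Tree: (single bag)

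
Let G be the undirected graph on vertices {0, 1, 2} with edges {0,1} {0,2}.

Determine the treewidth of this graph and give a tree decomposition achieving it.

Treewidth 1.
Bags: B1 = {0, 2}  B2 = {0, 1}
Tree: B1–B2

The largest bag has 2 vertices, giving width 1; this decomposition certifies tw(G) ≤ 1. G has an edge, so its treewidth is at least 1. Combining the bounds, tw(G) = 1.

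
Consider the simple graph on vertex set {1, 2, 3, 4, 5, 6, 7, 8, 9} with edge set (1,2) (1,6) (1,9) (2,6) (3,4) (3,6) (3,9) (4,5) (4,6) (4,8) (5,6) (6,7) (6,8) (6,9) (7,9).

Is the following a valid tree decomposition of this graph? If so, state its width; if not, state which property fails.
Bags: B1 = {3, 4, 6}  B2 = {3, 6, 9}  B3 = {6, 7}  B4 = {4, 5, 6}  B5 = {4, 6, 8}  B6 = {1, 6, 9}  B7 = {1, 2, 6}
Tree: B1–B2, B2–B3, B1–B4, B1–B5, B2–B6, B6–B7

No — edge (9,7) lies in no bag.

A tree decomposition must satisfy three properties: every vertex lies in some bag; for every edge, both endpoints lie together in some bag; and for every vertex, the bags containing it form a connected subtree. Here edge (9,7) lies in no bag, so the decomposition is invalid.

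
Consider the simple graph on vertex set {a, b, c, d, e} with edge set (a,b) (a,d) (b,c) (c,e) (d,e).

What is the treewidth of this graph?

A width-2 tree decomposition is:
Bags: B1 = {a, b, c}  B2 = {a, c, d}  B3 = {c, d, e}
Tree: B1–B2, B2–B3
The largest bag has 3 vertices, giving width 2; this decomposition certifies tw(G) ≤ 2. The edges c–b–a–d–e–c form a cycle, so G is not a tree and its treewidth is at least 2. The upper and lower bounds meet at 2, so that is the treewidth.

2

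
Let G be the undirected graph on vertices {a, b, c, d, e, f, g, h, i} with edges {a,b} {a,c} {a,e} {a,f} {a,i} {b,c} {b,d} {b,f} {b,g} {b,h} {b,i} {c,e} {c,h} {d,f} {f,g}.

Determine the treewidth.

A width-2 tree decomposition is:
Bags: B1 = {a, b, i}  B2 = {a, b, f}  B3 = {b, d, f}  B4 = {a, b, c}  B5 = {b, f, g}  B6 = {b, c, h}  B7 = {a, c, e}
Tree: B1–B2, B2–B3, B2–B4, B2–B5, B4–B6, B4–B7
Every bag has size at most 3, so the width is 3 − 1 = 2 and tw(G) ≤ 2. Conversely, {a, c, e} is a clique of size 3, and the vertices of any clique must share a bag in every tree decomposition; so some bag has ≥ 3 vertices and tw(G) ≥ 2. Combining the bounds, tw(G) = 2.

2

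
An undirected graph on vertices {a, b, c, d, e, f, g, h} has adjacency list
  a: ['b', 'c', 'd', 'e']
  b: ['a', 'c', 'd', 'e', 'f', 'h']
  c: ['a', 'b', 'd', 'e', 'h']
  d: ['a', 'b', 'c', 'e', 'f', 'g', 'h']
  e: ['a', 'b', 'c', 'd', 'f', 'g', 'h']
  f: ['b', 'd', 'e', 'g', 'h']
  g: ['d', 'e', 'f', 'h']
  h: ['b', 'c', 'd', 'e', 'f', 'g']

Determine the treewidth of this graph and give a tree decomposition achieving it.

Every bag has size at most 5, so the width is 5 − 1 = 4 and tw(G) ≤ 4. On the other hand G contains the 5-clique {b, c, d, e, h}. A clique must lie in a single bag of any decomposition, so no decomposition can have width below 4. Hence tw(G) = 4 exactly.

Treewidth 4.
One such decomposition:
Bags: B1 = {b, c, d, e, h}  B2 = {b, d, e, f, h}  B3 = {a, b, c, d, e}  B4 = {d, e, f, g, h}
Tree: B1–B2, B1–B3, B2–B4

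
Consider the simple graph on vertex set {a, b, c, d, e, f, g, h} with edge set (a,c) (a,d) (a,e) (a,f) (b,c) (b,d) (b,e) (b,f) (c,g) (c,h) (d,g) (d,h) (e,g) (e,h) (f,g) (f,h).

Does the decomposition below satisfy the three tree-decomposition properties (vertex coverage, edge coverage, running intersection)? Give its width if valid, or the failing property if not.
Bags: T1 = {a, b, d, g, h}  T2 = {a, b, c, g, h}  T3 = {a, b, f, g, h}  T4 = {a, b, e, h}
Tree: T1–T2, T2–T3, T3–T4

A tree decomposition must satisfy three properties: every vertex lies in some bag; for every edge, both endpoints lie together in some bag; and for every vertex, the bags containing it form a connected subtree. Here edge (g,e) lies in no bag, so the decomposition is invalid.

No — edge (g,e) lies in no bag.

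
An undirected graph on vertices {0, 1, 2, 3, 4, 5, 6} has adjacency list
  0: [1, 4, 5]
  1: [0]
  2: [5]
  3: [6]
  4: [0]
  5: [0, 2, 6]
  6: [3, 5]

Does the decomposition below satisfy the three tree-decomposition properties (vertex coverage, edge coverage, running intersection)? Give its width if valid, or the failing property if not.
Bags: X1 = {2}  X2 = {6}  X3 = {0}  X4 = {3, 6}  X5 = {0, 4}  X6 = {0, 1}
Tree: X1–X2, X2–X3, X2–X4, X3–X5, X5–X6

No — vertex 5 appears in no bag.

A tree decomposition must satisfy three properties: every vertex lies in some bag; for every edge, both endpoints lie together in some bag; and for every vertex, the bags containing it form a connected subtree. Here vertex 5 appears in no bag, so the decomposition is invalid.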